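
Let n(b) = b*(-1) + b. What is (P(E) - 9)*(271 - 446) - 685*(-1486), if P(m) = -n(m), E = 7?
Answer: 1019485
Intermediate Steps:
n(b) = 0 (n(b) = -b + b = 0)
P(m) = 0 (P(m) = -1*0 = 0)
(P(E) - 9)*(271 - 446) - 685*(-1486) = (0 - 9)*(271 - 446) - 685*(-1486) = -9*(-175) + 1017910 = 1575 + 1017910 = 1019485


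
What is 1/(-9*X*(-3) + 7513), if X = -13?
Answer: 1/7162 ≈ 0.00013963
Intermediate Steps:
1/(-9*X*(-3) + 7513) = 1/(-9*(-13)*(-3) + 7513) = 1/(117*(-3) + 7513) = 1/(-351 + 7513) = 1/7162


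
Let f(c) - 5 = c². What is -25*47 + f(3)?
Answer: -1161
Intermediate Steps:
f(c) = 5 + c²
-25*47 + f(3) = -25*47 + (5 + 3²) = -1175 + (5 + 9) = -1175 + 14 = -1161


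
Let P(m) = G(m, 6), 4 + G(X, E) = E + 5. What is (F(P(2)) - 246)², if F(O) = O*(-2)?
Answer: 67600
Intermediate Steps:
G(X, E) = 1 + E (G(X, E) = -4 + (E + 5) = -4 + (5 + E) = 1 + E)
P(m) = 7 (P(m) = 1 + 6 = 7)
F(O) = -2*O
(F(P(2)) - 246)² = (-2*7 - 246)² = (-14 - 246)² = (-260)² = 67600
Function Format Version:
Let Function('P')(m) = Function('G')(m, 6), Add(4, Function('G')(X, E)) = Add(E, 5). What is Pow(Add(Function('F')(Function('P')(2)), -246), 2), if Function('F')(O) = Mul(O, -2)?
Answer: 67600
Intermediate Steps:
Function('G')(X, E) = Add(1, E) (Function('G')(X, E) = Add(-4, Add(E, 5)) = Add(-4, Add(5, E)) = Add(1, E))
Function('P')(m) = 7 (Function('P')(m) = Add(1, 6) = 7)
Function('F')(O) = Mul(-2, O)
Pow(Add(Function('F')(Function('P')(2)), -246), 2) = Pow(Add(Mul(-2, 7), -246), 2) = Pow(Add(-14, -246), 2) = Pow(-260, 2) = 67600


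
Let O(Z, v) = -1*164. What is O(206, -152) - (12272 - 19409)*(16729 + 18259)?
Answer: 249709192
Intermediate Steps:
O(Z, v) = -164
O(206, -152) - (12272 - 19409)*(16729 + 18259) = -164 - (12272 - 19409)*(16729 + 18259) = -164 - (-7137)*34988 = -164 - 1*(-249709356) = -164 + 249709356 = 249709192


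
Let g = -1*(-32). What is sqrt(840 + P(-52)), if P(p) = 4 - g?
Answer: 2*sqrt(203) ≈ 28.496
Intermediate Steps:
g = 32
P(p) = -28 (P(p) = 4 - 1*32 = 4 - 32 = -28)
sqrt(840 + P(-52)) = sqrt(840 - 28) = sqrt(812) = 2*sqrt(203)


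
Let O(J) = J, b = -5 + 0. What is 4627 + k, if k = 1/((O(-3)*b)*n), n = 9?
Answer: 624646/135 ≈ 4627.0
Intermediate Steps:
b = -5
k = 1/135 (k = 1/(-3*(-5)*9) = 1/(15*9) = 1/135 ≈ 0.0074074)
4627 + k = 4627 + 1/135 = 624646/135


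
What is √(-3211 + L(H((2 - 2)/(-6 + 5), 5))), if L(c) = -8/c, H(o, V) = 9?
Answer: I*√28907/3 ≈ 56.674*I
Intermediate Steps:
√(-3211 + L(H((2 - 2)/(-6 + 5), 5))) = √(-3211 - 8/9) = √(-28907/9) = I*√28907/3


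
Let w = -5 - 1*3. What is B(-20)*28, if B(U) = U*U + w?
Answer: 10976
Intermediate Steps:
w = -8 (w = -5 - 3 = -8)
B(U) = -8 + U² (B(U) = U*U - 8 = U² - 8 = -8 + U²)
B(-20)*28 = (-8 + (-20)²)*28 = (-8 + 400)*28 = 392*28 = 10976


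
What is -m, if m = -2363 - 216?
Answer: 2579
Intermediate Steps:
m = -2579
-m = -1*(-2579) = 2579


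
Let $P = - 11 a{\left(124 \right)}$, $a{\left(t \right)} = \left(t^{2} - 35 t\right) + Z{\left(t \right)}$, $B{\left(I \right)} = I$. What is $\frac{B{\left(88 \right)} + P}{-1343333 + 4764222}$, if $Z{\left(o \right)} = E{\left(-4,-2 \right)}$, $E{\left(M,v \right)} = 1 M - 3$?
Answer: $- \frac{121231}{3420889} \approx -0.035438$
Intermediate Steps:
$E{\left(M,v \right)} = -3 + M$ ($E{\left(M,v \right)} = M - 3 = -3 + M$)
$Z{\left(o \right)} = -7$ ($Z{\left(o \right)} = -3 - 4 = -7$)
$a{\left(t \right)} = -7 + t^{2} - 35 t$ ($a{\left(t \right)} = \left(t^{2} - 35 t\right) - 7 = -7 + t^{2} - 35 t$)
$P = -121319$ ($P = - 11 \left(-7 + 124^{2} - 4340\right) = - 11 \left(-7 + 15376 - 4340\right) = \left(-11\right) 11029 = -121319$)
$\frac{B{\left(88 \right)} + P}{-1343333 + 4764222} = \frac{88 - 121319}{-1343333 + 4764222} = - \frac{121231}{3420889}$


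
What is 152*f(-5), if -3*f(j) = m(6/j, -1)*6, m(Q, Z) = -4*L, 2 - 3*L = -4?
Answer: 2432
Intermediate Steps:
L = 2 (L = 2/3 - 1/3*(-4) = 2/3 + 4/3 = 2)
m(Q, Z) = -8 (m(Q, Z) = -4*2 = -8)
f(j) = 16 (f(j) = -(-8)*6/3 = -1/3*(-48) = 16)
152*f(-5) = 152*16 = 2432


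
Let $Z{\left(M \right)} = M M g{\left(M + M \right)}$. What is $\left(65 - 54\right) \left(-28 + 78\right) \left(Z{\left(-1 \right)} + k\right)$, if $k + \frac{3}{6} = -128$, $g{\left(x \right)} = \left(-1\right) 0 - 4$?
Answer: $-72875$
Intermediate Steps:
$g{\left(x \right)} = -4$ ($g{\left(x \right)} = 0 - 4 = -4$)
$k = - \frac{257}{2}$ ($k = - \frac{1}{2} - 128 = - \frac{257}{2} \approx -128.5$)
$Z{\left(M \right)} = - 4 M^{2}$ ($Z{\left(M \right)} = M M \left(-4\right) = M^{2} \left(-4\right) = - 4 M^{2}$)
$\left(65 - 54\right) \left(-28 + 78\right) \left(Z{\left(-1 \right)} + k\right) = \left(65 - 54\right) \left(-28 + 78\right) \left(- 4 \left(-1\right)^{2} - \frac{257}{2}\right) = 11 \cdot 50 \left(\left(-4\right) 1 - \frac{257}{2}\right) = 550 \left(-4 - \frac{257}{2}\right) = 550 \left(- \frac{265}{2}\right) = -72875$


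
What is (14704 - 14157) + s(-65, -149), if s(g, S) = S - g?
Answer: 463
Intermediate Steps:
(14704 - 14157) + s(-65, -149) = (14704 - 14157) + (-149 - 1*(-65)) = 547 + (-149 + 65) = 547 - 84 = 463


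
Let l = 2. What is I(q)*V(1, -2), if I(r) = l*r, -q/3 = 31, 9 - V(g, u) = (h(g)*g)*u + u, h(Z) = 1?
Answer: -2418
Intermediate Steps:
V(g, u) = 9 - u - g*u (V(g, u) = 9 - ((1*g)*u + u) = 9 - (g*u + u) = 9 - (u + g*u) = 9 + (-u - g*u) = 9 - u - g*u)
q = -93 (q = -3*31 = -93)
I(r) = 2*r
I(q)*V(1, -2) = (2*(-93))*(9 - 1*(-2) - 1*1*(-2)) = -186*(9 + 2 + 2) = -186*13 = -2418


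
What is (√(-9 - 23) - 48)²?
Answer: 2272 - 384*I*√2 ≈ 2272.0 - 543.06*I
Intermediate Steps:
(√(-9 - 23) - 48)² = (√(-32) - 48)² = (4*I*√2 - 48)² = (-48 + 4*I*√2)²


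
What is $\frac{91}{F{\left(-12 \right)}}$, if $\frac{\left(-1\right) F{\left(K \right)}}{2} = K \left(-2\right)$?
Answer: $- \frac{91}{48} \approx -1.8958$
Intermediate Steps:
$F{\left(K \right)} = 4 K$ ($F{\left(K \right)} = - 2 K \left(-2\right) = - 2 \left(- 2 K\right) = 4 K$)
$\frac{91}{F{\left(-12 \right)}} = \frac{91}{4 \left(-12\right)} = \frac{91}{-48} = 91 \left(- \frac{1}{48}\right) = - \frac{91}{48}$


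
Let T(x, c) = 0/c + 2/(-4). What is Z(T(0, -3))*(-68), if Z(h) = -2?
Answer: 136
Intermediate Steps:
T(x, c) = -½ (T(x, c) = 0 + 2*(-¼) = 0 - ½ = -½)
Z(T(0, -3))*(-68) = -2*(-68) = 136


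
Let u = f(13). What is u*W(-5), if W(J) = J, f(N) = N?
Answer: -65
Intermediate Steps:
u = 13
u*W(-5) = 13*(-5) = -65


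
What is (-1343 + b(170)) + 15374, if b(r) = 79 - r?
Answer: 13940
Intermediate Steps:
(-1343 + b(170)) + 15374 = (-1343 + (79 - 1*170)) + 15374 = (-1343 + (79 - 170)) + 15374 = (-1343 - 91) + 15374 = -1434 + 15374 = 13940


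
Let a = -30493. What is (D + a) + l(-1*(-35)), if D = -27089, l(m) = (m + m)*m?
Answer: -55132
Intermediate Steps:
l(m) = 2*m² (l(m) = (2*m)*m = 2*m²)
(D + a) + l(-1*(-35)) = (-27089 - 30493) + 2*(-1*(-35))² = -57582 + 2*35² = -57582 + 2*1225 = -57582 + 2450 = -55132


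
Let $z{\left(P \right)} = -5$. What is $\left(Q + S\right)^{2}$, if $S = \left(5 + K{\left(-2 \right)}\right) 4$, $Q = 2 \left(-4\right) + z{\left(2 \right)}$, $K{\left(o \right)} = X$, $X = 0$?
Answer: $49$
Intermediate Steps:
$K{\left(o \right)} = 0$
$Q = -13$ ($Q = 2 \left(-4\right) - 5 = -8 - 5 = -13$)
$S = 20$ ($S = \left(5 + 0\right) 4 = 5 \cdot 4 = 20$)
$\left(Q + S\right)^{2} = \left(-13 + 20\right)^{2} = 7^{2} = 49$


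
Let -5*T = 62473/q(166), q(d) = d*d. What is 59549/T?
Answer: -8204661220/62473 ≈ -1.3133e+5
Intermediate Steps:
q(d) = d**2
T = -62473/137780 (T = -62473/(5*(166**2)) = -62473/(5*27556) = -1/5*62473/27556 = -62473/137780 ≈ -0.45343)
59549/T = 59549/(-62473/137780) = 59549*(-137780/62473) = -8204661220/62473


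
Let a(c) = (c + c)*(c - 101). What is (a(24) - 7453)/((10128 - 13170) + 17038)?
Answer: -11149/13996 ≈ -0.79659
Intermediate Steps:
a(c) = 2*c*(-101 + c) (a(c) = (2*c)*(-101 + c) = 2*c*(-101 + c))
(a(24) - 7453)/((10128 - 13170) + 17038) = (2*24*(-101 + 24) - 7453)/((10128 - 13170) + 17038) = (2*24*(-77) - 7453)/(-3042 + 17038) = (-3696 - 7453)/13996 = -11149*1/13996 = -11149/13996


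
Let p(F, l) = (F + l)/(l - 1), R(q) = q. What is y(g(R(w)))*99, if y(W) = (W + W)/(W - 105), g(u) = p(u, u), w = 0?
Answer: 0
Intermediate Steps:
p(F, l) = (F + l)/(-1 + l)
g(u) = 2*u/(-1 + u) (g(u) = (u + u)/(-1 + u) = (2*u)/(-1 + u) = 2*u/(-1 + u))
y(W) = 2*W/(-105 + W) (y(W) = (2*W)/(-105 + W) = 2*W/(-105 + W))
y(g(R(w)))*99 = (2*(2*0/(-1 + 0))/(-105 + 2*0/(-1 + 0)))*99 = (2*(2*0/(-1))/(-105 + 2*0/(-1)))*99 = (2*(2*0*(-1))/(-105 + 2*0*(-1)))*99 = (2*0/(-105 + 0))*99 = (2*0/(-105))*99 = (2*0*(-1/105))*99 = 0*99 = 0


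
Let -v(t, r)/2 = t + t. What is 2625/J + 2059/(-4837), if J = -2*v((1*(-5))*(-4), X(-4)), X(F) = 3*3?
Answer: 2473537/154784 ≈ 15.981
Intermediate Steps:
X(F) = 9
v(t, r) = -4*t (v(t, r) = -2*(t + t) = -4*t)
J = 160 (J = -(-8)*(1*(-5))*(-4) = -(-8)*(-5*(-4)) = -(-8)*20 = -2*(-80) = 160)
2625/J + 2059/(-4837) = 2625/160 + 2059/(-4837) = 2625*(1/160) + 2059*(-1/4837) = 525/32 - 2059/4837 = 2473537/154784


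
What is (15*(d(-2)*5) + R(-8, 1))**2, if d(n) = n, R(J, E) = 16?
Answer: 17956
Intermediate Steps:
(15*(d(-2)*5) + R(-8, 1))**2 = (15*(-2*5) + 16)**2 = (15*(-10) + 16)**2 = (-150 + 16)**2 = (-134)**2 = 17956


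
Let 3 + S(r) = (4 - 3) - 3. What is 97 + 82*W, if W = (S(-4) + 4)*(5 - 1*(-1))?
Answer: -395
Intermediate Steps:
S(r) = -5 (S(r) = -3 + ((4 - 3) - 3) = -3 + (1 - 3) = -3 - 2 = -5)
W = -6 (W = (-5 + 4)*(5 - 1*(-1)) = -(5 + 1) = -1*6 = -6)
97 + 82*W = 97 + 82*(-6) = 97 - 492 = -395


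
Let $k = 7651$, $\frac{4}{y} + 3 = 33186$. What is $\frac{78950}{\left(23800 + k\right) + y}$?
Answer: $\frac{2619797850}{1043638537} \approx 2.5103$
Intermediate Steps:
$y = \frac{4}{33183}$ ($y = \frac{4}{-3 + 33186} = \frac{4}{33183} \approx 0.00012054$)
$\frac{78950}{\left(23800 + k\right) + y} = \frac{78950}{\left(23800 + 7651\right) + \frac{4}{33183}} = \frac{78950}{31451 + \frac{4}{33183}} = \frac{78950}{\frac{1043638537}{33183}} = 78950 \cdot \frac{33183}{1043638537} = \frac{2619797850}{1043638537}$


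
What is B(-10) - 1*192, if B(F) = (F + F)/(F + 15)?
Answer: -196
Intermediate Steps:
B(F) = 2*F/(15 + F) (B(F) = (2*F)/(15 + F) = 2*F/(15 + F))
B(-10) - 1*192 = 2*(-10)/(15 - 10) - 1*192 = 2*(-10)/5 - 192 = 2*(-10)*(⅕) - 192 = -4 - 192 = -196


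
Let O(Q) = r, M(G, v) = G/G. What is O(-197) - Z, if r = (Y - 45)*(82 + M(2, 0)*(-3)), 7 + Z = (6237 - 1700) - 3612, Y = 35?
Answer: -1708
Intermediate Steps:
M(G, v) = 1
Z = 918 (Z = -7 + ((6237 - 1700) - 3612) = -7 + (4537 - 3612) = -7 + 925 = 918)
r = -790 (r = (35 - 45)*(82 + 1*(-3)) = -10*(82 - 3) = -10*79 = -790)
O(Q) = -790
O(-197) - Z = -790 - 1*918 = -790 - 918 = -1708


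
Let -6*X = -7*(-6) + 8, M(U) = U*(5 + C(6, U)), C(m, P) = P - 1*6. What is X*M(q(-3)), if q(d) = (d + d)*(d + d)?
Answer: -10500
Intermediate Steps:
C(m, P) = -6 + P (C(m, P) = P - 6 = -6 + P)
q(d) = 4*d² (q(d) = (2*d)*(2*d) = 4*d²)
M(U) = U*(-1 + U) (M(U) = U*(5 + (-6 + U)) = U*(-1 + U))
X = -25/3 (X = -(-7*(-6) + 8)/6 = -(42 + 8)/6 = -⅙*50 = -25/3 ≈ -8.3333)
X*M(q(-3)) = -25*4*(-3)²*(-1 + 4*(-3)²)/3 = -25*4*9*(-1 + 4*9)/3 = -300*(-1 + 36) = -300*35 = -25/3*1260 = -10500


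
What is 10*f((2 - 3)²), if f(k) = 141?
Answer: 1410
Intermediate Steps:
10*f((2 - 3)²) = 10*141 = 1410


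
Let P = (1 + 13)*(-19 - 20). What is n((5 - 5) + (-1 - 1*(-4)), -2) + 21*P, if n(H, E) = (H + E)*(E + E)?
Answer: -11470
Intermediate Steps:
n(H, E) = 2*E*(E + H) (n(H, E) = (E + H)*(2*E) = 2*E*(E + H))
P = -546 (P = 14*(-39) = -546)
n((5 - 5) + (-1 - 1*(-4)), -2) + 21*P = 2*(-2)*(-2 + ((5 - 5) + (-1 - 1*(-4)))) + 21*(-546) = 2*(-2)*(-2 + (0 + (-1 + 4))) - 11466 = 2*(-2)*(-2 + (0 + 3)) - 11466 = 2*(-2)*(-2 + 3) - 11466 = 2*(-2)*1 - 11466 = -4 - 11466 = -11470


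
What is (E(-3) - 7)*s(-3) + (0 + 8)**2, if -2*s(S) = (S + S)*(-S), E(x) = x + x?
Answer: -53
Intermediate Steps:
E(x) = 2*x
s(S) = S**2 (s(S) = -(S + S)*(-S)/2 = -2*S*(-S)/2 = -(-1)*S**2 = S**2)
(E(-3) - 7)*s(-3) + (0 + 8)**2 = (2*(-3) - 7)*(-3)**2 + (0 + 8)**2 = (-6 - 7)*9 + 8**2 = -13*9 + 64 = -117 + 64 = -53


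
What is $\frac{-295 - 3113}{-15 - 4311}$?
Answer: $\frac{568}{721} \approx 0.7878$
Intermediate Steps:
$\frac{-295 - 3113}{-15 - 4311} = - \frac{3408}{-4326} = \left(-3408\right) \left(- \frac{1}{4326}\right) = \frac{568}{721}$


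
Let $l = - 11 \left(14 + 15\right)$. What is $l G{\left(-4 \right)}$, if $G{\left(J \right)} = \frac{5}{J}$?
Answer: $\frac{1595}{4} \approx 398.75$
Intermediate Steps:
$l = -319$ ($l = \left(-11\right) 29 = -319$)
$l G{\left(-4 \right)} = - 319 \frac{5}{-4} = - 319 \cdot 5 \left(- \frac{1}{4}\right) = \left(-319\right) \left(- \frac{5}{4}\right) = \frac{1595}{4}$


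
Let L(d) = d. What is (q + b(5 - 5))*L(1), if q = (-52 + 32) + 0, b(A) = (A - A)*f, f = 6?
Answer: -20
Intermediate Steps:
b(A) = 0 (b(A) = (A - A)*6 = 0*6 = 0)
q = -20 (q = -20 + 0 = -20)
(q + b(5 - 5))*L(1) = (-20 + 0)*1 = -20*1 = -20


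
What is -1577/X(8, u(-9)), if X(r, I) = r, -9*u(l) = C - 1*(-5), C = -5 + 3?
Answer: -1577/8 ≈ -197.13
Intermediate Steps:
C = -2
u(l) = -1/3 (u(l) = -(-2 - 1*(-5))/9 = -(-2 + 5)/9 = -1/9*3 = -1/3)
-1577/X(8, u(-9)) = -1577/8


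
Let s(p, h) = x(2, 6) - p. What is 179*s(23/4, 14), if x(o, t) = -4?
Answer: -6981/4 ≈ -1745.3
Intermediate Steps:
s(p, h) = -4 - p
179*s(23/4, 14) = 179*(-4 - 23/4) = 179*(-39/4) = -6981/4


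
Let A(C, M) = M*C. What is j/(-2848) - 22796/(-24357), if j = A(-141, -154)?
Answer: -231982445/34684368 ≈ -6.6884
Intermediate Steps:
A(C, M) = C*M
j = 21714 (j = -141*(-154) = 21714)
j/(-2848) - 22796/(-24357) = 21714/(-2848) - 22796/(-24357) = 21714*(-1/2848) - 22796*(-1/24357) = -10857/1424 + 22796/24357 = -231982445/34684368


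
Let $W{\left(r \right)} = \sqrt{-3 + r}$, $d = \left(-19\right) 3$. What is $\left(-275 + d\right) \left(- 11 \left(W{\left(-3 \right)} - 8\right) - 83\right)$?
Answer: $-1660 + 3652 i \sqrt{6} \approx -1660.0 + 8945.5 i$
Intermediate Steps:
$d = -57$
$\left(-275 + d\right) \left(- 11 \left(W{\left(-3 \right)} - 8\right) - 83\right) = \left(-275 - 57\right) \left(- 11 \left(\sqrt{-3 - 3} - 8\right) - 83\right) = - 332 \left(- 11 \left(\sqrt{-6} - 8\right) - 83\right) = - 332 \left(- 11 \left(i \sqrt{6} - 8\right) - 83\right) = - 332 \left(- 11 \left(-8 + i \sqrt{6}\right) - 83\right) = - 332 \left(\left(88 - 11 i \sqrt{6}\right) - 83\right) = - 332 \left(5 - 11 i \sqrt{6}\right) = -1660 + 3652 i \sqrt{6}$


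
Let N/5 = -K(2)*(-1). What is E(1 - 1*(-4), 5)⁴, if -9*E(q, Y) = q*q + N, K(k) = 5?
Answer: 6250000/6561 ≈ 952.60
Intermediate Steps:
N = 25 (N = 5*(-5*(-1)) = 5*(-1*(-5)) = 5*5 = 25)
E(q, Y) = -25/9 - q²/9 (E(q, Y) = -(q*q + 25)/9 = -(q² + 25)/9 = -(25 + q²)/9 = -25/9 - q²/9)
E(1 - 1*(-4), 5)⁴ = (-25/9 - (1 - 1*(-4))²/9)⁴ = (-25/9 - (1 + 4)²/9)⁴ = (-25/9 - ⅑*5²)⁴ = (-25/9 - ⅑*25)⁴ = (-25/9 - 25/9)⁴ = (-50/9)⁴ = 6250000/6561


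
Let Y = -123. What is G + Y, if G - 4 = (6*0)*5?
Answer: -119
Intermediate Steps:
G = 4 (G = 4 + (6*0)*5 = 4 + 0*5 = 4 + 0 = 4)
G + Y = 4 - 123 = -119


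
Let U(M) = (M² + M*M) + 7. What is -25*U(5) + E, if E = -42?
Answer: -1467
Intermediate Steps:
U(M) = 7 + 2*M² (U(M) = (M² + M²) + 7 = 2*M² + 7 = 7 + 2*M²)
-25*U(5) + E = -25*(7 + 2*5²) - 42 = -25*(7 + 2*25) - 42 = -25*(7 + 50) - 42 = -25*57 - 42 = -1425 - 42 = -1467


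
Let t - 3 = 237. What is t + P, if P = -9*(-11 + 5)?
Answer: 294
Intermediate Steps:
t = 240 (t = 3 + 237 = 240)
P = 54 (P = -9*(-6) = 54)
t + P = 240 + 54 = 294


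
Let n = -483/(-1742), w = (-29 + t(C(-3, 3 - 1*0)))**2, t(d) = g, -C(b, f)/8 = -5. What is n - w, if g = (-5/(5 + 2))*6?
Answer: -94547771/85358 ≈ -1107.7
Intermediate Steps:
C(b, f) = 40 (C(b, f) = -8*(-5) = 40)
g = -30/7 (g = (-5/7)*6 = ((1/7)*(-5))*6 = -5/7*6 = -30/7 ≈ -4.2857)
t(d) = -30/7
w = 54289/49 (w = (-29 - 30/7)**2 = (-233/7)**2 = 54289/49 ≈ 1107.9)
n = 483/1742 (n = -483*(-1/1742) = 483/1742 ≈ 0.27727)
n - w = 483/1742 - 1*54289/49 = 483/1742 - 54289/49 = -94547771/85358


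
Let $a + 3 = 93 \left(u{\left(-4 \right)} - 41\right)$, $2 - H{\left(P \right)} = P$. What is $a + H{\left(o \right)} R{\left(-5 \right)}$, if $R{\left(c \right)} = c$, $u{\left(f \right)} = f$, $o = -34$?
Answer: $-4368$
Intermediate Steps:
$H{\left(P \right)} = 2 - P$
$a = -4188$ ($a = -3 + 93 \left(-4 - 41\right) = -3 + 93 \left(-45\right) = -3 - 4185 = -4188$)
$a + H{\left(o \right)} R{\left(-5 \right)} = -4188 + \left(2 - -34\right) \left(-5\right) = -4188 + \left(2 + 34\right) \left(-5\right) = -4188 + 36 \left(-5\right) = -4188 - 180 = -4368$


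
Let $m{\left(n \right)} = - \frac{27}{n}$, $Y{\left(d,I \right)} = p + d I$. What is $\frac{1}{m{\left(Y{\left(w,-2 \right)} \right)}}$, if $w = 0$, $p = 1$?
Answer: $- \frac{1}{27} \approx -0.037037$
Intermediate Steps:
$Y{\left(d,I \right)} = 1 + I d$ ($Y{\left(d,I \right)} = 1 + d I = 1 + I d$)
$\frac{1}{m{\left(Y{\left(w,-2 \right)} \right)}} = \frac{1}{\left(-27\right) \frac{1}{1 - 0}} = \frac{1}{\left(-27\right) \frac{1}{1 + 0}} = \frac{1}{\left(-27\right) 1^{-1}} = \frac{1}{\left(-27\right) 1} = \frac{1}{-27} = - \frac{1}{27}$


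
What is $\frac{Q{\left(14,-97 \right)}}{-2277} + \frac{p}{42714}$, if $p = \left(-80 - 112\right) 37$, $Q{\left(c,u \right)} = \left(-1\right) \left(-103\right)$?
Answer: $- \frac{381025}{1801107} \approx -0.21155$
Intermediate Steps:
$Q{\left(c,u \right)} = 103$
$p = -7104$ ($p = \left(-192\right) 37 = -7104$)
$\frac{Q{\left(14,-97 \right)}}{-2277} + \frac{p}{42714} = \frac{103}{-2277} - \frac{7104}{42714} = 103 \left(- \frac{1}{2277}\right) - \frac{1184}{7119} = - \frac{103}{2277} - \frac{1184}{7119} = - \frac{381025}{1801107}$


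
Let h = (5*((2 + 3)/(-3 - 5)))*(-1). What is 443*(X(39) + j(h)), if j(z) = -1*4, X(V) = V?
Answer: 15505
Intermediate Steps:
h = 25/8 (h = (5*(5/(-8)))*(-1) = (5*(5*(-⅛)))*(-1) = (5*(-5/8))*(-1) = -25/8*(-1) = 25/8 ≈ 3.1250)
j(z) = -4
443*(X(39) + j(h)) = 443*(39 - 4) = 443*35 = 15505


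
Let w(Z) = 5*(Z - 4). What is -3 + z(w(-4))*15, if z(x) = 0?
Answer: -3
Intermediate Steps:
w(Z) = -20 + 5*Z (w(Z) = 5*(-4 + Z) = -20 + 5*Z)
-3 + z(w(-4))*15 = -3 + 0*15 = -3 + 0 = -3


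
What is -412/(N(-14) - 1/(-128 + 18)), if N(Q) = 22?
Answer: -45320/2421 ≈ -18.720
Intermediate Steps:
-412/(N(-14) - 1/(-128 + 18)) = -412/(22 - 1/(-128 + 18)) = -412/(22 - 1/(-110)) = -412/(22 - 1*(-1/110)) = -412/(22 + 1/110) = -412/2421/110 = -412*110/2421 = -45320/2421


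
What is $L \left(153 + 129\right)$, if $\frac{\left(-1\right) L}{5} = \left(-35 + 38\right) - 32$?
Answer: $40890$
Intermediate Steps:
$L = 145$ ($L = - 5 \left(\left(-35 + 38\right) - 32\right) = - 5 \left(3 - 32\right) = \left(-5\right) \left(-29\right) = 145$)
$L \left(153 + 129\right) = 145 \left(153 + 129\right) = 145 \cdot 282 = 40890$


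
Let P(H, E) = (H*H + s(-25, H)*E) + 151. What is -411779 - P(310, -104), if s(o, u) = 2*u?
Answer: -443550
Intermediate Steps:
P(H, E) = 151 + H**2 + 2*E*H (P(H, E) = (H*H + (2*H)*E) + 151 = (H**2 + 2*E*H) + 151 = 151 + H**2 + 2*E*H)
-411779 - P(310, -104) = -411779 - (151 + 310**2 + 2*(-104)*310) = -411779 - (151 + 96100 - 64480) = -411779 - 1*31771 = -411779 - 31771 = -443550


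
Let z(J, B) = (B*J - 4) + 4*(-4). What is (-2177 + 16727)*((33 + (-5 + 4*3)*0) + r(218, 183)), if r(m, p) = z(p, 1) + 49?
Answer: 3564750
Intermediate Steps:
z(J, B) = -20 + B*J (z(J, B) = (-4 + B*J) - 16 = -20 + B*J)
r(m, p) = 29 + p (r(m, p) = (-20 + 1*p) + 49 = (-20 + p) + 49 = 29 + p)
(-2177 + 16727)*((33 + (-5 + 4*3)*0) + r(218, 183)) = (-2177 + 16727)*((33 + (-5 + 4*3)*0) + (29 + 183)) = 14550*((33 + (-5 + 12)*0) + 212) = 14550*((33 + 7*0) + 212) = 14550*((33 + 0) + 212) = 14550*(33 + 212) = 14550*245 = 3564750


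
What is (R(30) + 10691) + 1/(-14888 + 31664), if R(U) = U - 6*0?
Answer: 179855497/16776 ≈ 10721.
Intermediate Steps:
R(U) = U (R(U) = U + 0 = U)
(R(30) + 10691) + 1/(-14888 + 31664) = (30 + 10691) + 1/(-14888 + 31664) = 10721 + 1/16776 = 179855497/16776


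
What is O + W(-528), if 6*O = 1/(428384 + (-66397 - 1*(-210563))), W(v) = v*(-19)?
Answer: 34462929601/3435300 ≈ 10032.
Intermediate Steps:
W(v) = -19*v
O = 1/3435300 (O = 1/(6*(428384 + (-66397 - 1*(-210563)))) = 1/(6*(428384 + (-66397 + 210563))) = 1/(6*(428384 + 144166)) = (⅙)/572550 = (⅙)*(1/572550) = 1/3435300 ≈ 2.9110e-7)
O + W(-528) = 1/3435300 - 19*(-528) = 1/3435300 + 10032 = 34462929601/3435300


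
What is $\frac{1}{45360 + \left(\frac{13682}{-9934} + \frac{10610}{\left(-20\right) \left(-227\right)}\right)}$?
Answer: $\frac{2255018}{102289780653} \approx 2.2045 \cdot 10^{-5}$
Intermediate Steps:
$\frac{1}{45360 + \left(\frac{13682}{-9934} + \frac{10610}{\left(-20\right) \left(-227\right)}\right)} = \frac{1}{45360 + \left(13682 \left(- \frac{1}{9934}\right) + \frac{10610}{4540}\right)} = \frac{1}{45360 + \left(- \frac{6841}{4967} + 10610 \cdot \frac{1}{4540}\right)} = \frac{1}{45360 + \left(- \frac{6841}{4967} + \frac{1061}{454}\right)} = \frac{1}{45360 + \frac{2164173}{2255018}} = \frac{1}{\frac{102289780653}{2255018}} = \frac{2255018}{102289780653}$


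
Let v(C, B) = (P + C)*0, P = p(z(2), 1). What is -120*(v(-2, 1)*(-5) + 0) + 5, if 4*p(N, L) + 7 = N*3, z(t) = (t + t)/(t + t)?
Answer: 5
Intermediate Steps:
z(t) = 1 (z(t) = (2*t)/((2*t)) = (2*t)*(1/(2*t)) = 1)
p(N, L) = -7/4 + 3*N/4 (p(N, L) = -7/4 + (N*3)/4 = -7/4 + (3*N)/4 = -7/4 + 3*N/4)
P = -1 (P = -7/4 + (3/4)*1 = -7/4 + 3/4 = -1)
v(C, B) = 0 (v(C, B) = (-1 + C)*0 = 0)
-120*(v(-2, 1)*(-5) + 0) + 5 = -120*(0*(-5) + 0) + 5 = -120*(0 + 0) + 5 = -120*0 + 5 = 0 + 5 = 5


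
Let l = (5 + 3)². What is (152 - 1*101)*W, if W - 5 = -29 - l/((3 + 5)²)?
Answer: -1275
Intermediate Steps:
l = 64 (l = 8² = 64)
W = -25 (W = 5 + (-29 - 64/((3 + 5)²)) = 5 + (-29 - 64/(8²)) = 5 + (-29 - 64/64) = 5 + (-29 - 1*1) = 5 + (-29 - 1) = 5 - 30 = -25)
(152 - 1*101)*W = (152 - 1*101)*(-25) = (152 - 101)*(-25) = 51*(-25) = -1275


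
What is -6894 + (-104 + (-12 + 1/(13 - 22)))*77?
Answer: -142511/9 ≈ -15835.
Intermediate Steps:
-6894 + (-104 + (-12 + 1/(13 - 22)))*77 = -6894 + (-104 + (-12 + 1/(-9)))*77 = -6894 + (-104 + (-12 - ⅑))*77 = -6894 + (-104 - 109/9)*77 = -6894 - 1045/9*77 = -6894 - 80465/9 = -142511/9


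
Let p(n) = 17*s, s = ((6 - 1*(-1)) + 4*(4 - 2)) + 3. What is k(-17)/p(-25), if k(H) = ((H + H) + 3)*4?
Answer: -62/153 ≈ -0.40523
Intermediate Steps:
s = 18 (s = ((6 + 1) + 4*2) + 3 = (7 + 8) + 3 = 15 + 3 = 18)
p(n) = 306 (p(n) = 17*18 = 306)
k(H) = 12 + 8*H (k(H) = (2*H + 3)*4 = (3 + 2*H)*4 = 12 + 8*H)
k(-17)/p(-25) = (12 + 8*(-17))/306 = (12 - 136)*(1/306) = -124*1/306 = -62/153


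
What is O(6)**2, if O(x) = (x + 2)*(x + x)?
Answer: 9216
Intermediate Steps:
O(x) = 2*x*(2 + x) (O(x) = (2 + x)*(2*x) = 2*x*(2 + x))
O(6)**2 = (2*6*(2 + 6))**2 = (2*6*8)**2 = 96**2 = 9216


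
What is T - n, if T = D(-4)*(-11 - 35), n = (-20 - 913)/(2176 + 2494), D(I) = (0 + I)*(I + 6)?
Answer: 1719493/4670 ≈ 368.20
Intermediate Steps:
D(I) = I*(6 + I)
n = -933/4670 ≈ -0.19979
T = 368 (T = (-4*(6 - 4))*(-11 - 35) = -4*2*(-46) = -8*(-46) = 368)
T - n = 368 - 1*(-933/4670) = 368 + 933/4670 = 1719493/4670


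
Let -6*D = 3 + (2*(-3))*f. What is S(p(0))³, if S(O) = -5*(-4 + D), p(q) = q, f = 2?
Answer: 15625/8 ≈ 1953.1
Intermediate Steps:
D = 3/2 (D = -(3 + (2*(-3))*2)/6 = -(3 - 6*2)/6 = -(3 - 12)/6 = -⅙*(-9) = 3/2 ≈ 1.5000)
S(O) = 25/2 (S(O) = -5*(-4 + 3/2) = -5*(-5/2) = 25/2)
S(p(0))³ = (25/2)³ = 15625/8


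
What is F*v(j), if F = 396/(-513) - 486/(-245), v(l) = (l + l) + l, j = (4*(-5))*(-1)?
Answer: 67688/931 ≈ 72.705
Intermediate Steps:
j = 20 (j = -20*(-1) = 20)
v(l) = 3*l (v(l) = 2*l + l = 3*l)
F = 16922/13965 (F = 396*(-1/513) - 486*(-1/245) = -44/57 + 486/245 = 16922/13965 ≈ 1.2117)
F*v(j) = 16922*(3*20)/13965 = (16922/13965)*60 = 67688/931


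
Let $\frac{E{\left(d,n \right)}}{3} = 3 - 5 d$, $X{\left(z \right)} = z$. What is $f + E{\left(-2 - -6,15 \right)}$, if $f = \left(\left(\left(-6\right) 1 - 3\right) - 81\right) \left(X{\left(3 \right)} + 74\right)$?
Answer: $-6981$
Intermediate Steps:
$E{\left(d,n \right)} = 9 - 15 d$ ($E{\left(d,n \right)} = 3 \left(3 - 5 d\right) = 9 - 15 d$)
$f = -6930$ ($f = \left(\left(\left(-6\right) 1 - 3\right) - 81\right) \left(3 + 74\right) = \left(\left(-6 - 3\right) - 81\right) 77 = \left(-9 - 81\right) 77 = \left(-90\right) 77 = -6930$)
$f + E{\left(-2 - -6,15 \right)} = -6930 + \left(9 - 15 \left(-2 - -6\right)\right) = -6930 + \left(9 - 15 \left(-2 + 6\right)\right) = -6930 + \left(9 - 60\right) = -6930 - 51 = -6981$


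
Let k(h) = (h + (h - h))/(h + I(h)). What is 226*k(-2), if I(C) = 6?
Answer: -113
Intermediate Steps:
k(h) = h/(6 + h) (k(h) = (h + (h - h))/(h + 6) = (h + 0)/(6 + h) = h/(6 + h))
226*k(-2) = 226*(-2/(6 - 2)) = 226*(-2/4) = 226*(-2*¼) = 226*(-½) = -113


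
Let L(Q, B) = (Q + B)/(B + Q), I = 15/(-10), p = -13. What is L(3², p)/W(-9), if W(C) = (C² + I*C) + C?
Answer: 2/171 ≈ 0.011696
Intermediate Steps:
I = -3/2 (I = 15*(-⅒) = -3/2 ≈ -1.5000)
W(C) = C² - C/2 (W(C) = (C² - 3*C/2) + C = C² - C/2)
L(Q, B) = 1 (L(Q, B) = (B + Q)/(B + Q) = 1)
L(3², p)/W(-9) = 1/(-9*(-½ - 9)) = 1/(-9*(-19/2)) = 1/(171/2) = (2/171)*1 = 2/171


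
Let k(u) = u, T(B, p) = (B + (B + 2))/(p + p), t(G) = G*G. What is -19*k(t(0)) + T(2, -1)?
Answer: -3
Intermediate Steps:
t(G) = G**2
T(B, p) = (2 + 2*B)/(2*p) (T(B, p) = (B + (2 + B))/((2*p)) = (2 + 2*B)*(1/(2*p)) = (2 + 2*B)/(2*p))
-19*k(t(0)) + T(2, -1) = -19*0**2 + (1 + 2)/(-1) = -19*0 - 1*3 = 0 - 3 = -3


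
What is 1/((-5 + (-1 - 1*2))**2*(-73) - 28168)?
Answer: -1/32840 ≈ -3.0451e-5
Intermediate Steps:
1/((-5 + (-1 - 1*2))**2*(-73) - 28168) = 1/((-5 + (-1 - 2))**2*(-73) - 28168) = 1/((-5 - 3)**2*(-73) - 28168) = 1/((-8)**2*(-73) - 28168) = 1/(64*(-73) - 28168) = 1/(-4672 - 28168) = 1/(-32840) = -1/32840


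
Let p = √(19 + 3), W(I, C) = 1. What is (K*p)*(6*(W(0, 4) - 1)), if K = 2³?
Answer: 0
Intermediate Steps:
p = √22 ≈ 4.6904
K = 8
(K*p)*(6*(W(0, 4) - 1)) = (8*√22)*(6*(1 - 1)) = (8*√22)*(6*0) = (8*√22)*0 = 0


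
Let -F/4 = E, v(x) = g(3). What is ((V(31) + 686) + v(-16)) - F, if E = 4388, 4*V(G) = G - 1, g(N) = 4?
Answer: 36499/2 ≈ 18250.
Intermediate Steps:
V(G) = -1/4 + G/4 (V(G) = (G - 1)/4 = (-1 + G)/4 = -1/4 + G/4)
v(x) = 4
F = -17552 (F = -4*4388 = -17552)
((V(31) + 686) + v(-16)) - F = (((-1/4 + (1/4)*31) + 686) + 4) - 1*(-17552) = (((-1/4 + 31/4) + 686) + 4) + 17552 = ((15/2 + 686) + 4) + 17552 = (1387/2 + 4) + 17552 = 1395/2 + 17552 = 36499/2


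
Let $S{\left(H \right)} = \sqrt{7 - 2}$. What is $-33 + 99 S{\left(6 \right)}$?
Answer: $-33 + 99 \sqrt{5} \approx 188.37$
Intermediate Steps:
$S{\left(H \right)} = \sqrt{5}$
$-33 + 99 S{\left(6 \right)} = -33 + 99 \sqrt{5}$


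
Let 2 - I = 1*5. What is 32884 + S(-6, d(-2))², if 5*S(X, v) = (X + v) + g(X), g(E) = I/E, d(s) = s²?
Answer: 3288409/100 ≈ 32884.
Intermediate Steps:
I = -3 (I = 2 - 5 = -3)
g(E) = -3/E
S(X, v) = -3/(5*X) + X/5 + v/5 (S(X, v) = ((X + v) - 3/X)/5 = (X + v - 3/X)/5 = -3/(5*X) + X/5 + v/5)
32884 + S(-6, d(-2))² = 32884 + ((⅕)*(-3 - 6*(-6 + (-2)²))/(-6))² = 32884 + ((⅕)*(-⅙)*(-3 - 6*(-6 + 4)))² = 32884 + ((⅕)*(-⅙)*(-3 - 6*(-2)))² = 32884 + ((⅕)*(-⅙)*(-3 + 12))² = 32884 + ((⅕)*(-⅙)*9)² = 32884 + (-3/10)² = 32884 + 9/100 = 3288409/100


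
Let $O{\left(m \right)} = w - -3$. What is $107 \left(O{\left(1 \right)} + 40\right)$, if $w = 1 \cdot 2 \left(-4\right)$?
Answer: $3745$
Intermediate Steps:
$w = -8$ ($w = 2 \left(-4\right) = -8$)
$O{\left(m \right)} = -5$ ($O{\left(m \right)} = -8 - -3 = -8 + 3 = -5$)
$107 \left(O{\left(1 \right)} + 40\right) = 107 \left(-5 + 40\right) = 107 \cdot 35 = 3745$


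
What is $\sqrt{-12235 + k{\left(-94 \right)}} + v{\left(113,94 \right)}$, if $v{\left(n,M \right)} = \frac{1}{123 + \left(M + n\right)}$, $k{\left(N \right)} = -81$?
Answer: $\frac{1}{330} + 2 i \sqrt{3079} \approx 0.0030303 + 110.98 i$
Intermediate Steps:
$v{\left(n,M \right)} = \frac{1}{123 + M + n}$
$\sqrt{-12235 + k{\left(-94 \right)}} + v{\left(113,94 \right)} = \sqrt{-12235 - 81} + \frac{1}{123 + 94 + 113} = \sqrt{-12316} + \frac{1}{330} = 2 i \sqrt{3079} + \frac{1}{330} = \frac{1}{330} + 2 i \sqrt{3079}$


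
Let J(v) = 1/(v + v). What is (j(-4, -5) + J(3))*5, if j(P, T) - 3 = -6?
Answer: -85/6 ≈ -14.167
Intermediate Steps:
J(v) = 1/(2*v)
j(P, T) = -3 (j(P, T) = 3 - 6 = -3)
(j(-4, -5) + J(3))*5 = (-3 + (1/2)/3)*5 = (-3 + (1/2)*(1/3))*5 = (-3 + 1/6)*5 = -17/6*5 = -85/6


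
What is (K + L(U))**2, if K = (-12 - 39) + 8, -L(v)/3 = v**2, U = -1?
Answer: 2116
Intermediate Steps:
L(v) = -3*v**2
K = -43 (K = -51 + 8 = -43)
(K + L(U))**2 = (-43 - 3*(-1)**2)**2 = (-43 - 3*1)**2 = (-43 - 3)**2 = (-46)**2 = 2116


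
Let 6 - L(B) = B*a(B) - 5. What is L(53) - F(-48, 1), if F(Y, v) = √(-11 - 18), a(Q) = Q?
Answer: -2798 - I*√29 ≈ -2798.0 - 5.3852*I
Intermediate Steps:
F(Y, v) = I*√29 (F(Y, v) = √(-29) = I*√29)
L(B) = 11 - B² (L(B) = 6 - (B*B - 5) = 6 - (B² - 5) = 6 - (-5 + B²) = 6 + (5 - B²) = 11 - B²)
L(53) - F(-48, 1) = (11 - 1*53²) - I*√29 = (11 - 1*2809) - I*√29 = (11 - 2809) - I*√29 = -2798 - I*√29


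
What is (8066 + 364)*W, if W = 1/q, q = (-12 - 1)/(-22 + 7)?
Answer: 126450/13 ≈ 9726.9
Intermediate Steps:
q = 13/15 (q = -13/(-15) = -13*(-1/15) = 13/15 ≈ 0.86667)
W = 15/13 (W = 1/(13/15) = 15/13 ≈ 1.1538)
(8066 + 364)*W = (8066 + 364)*(15/13) = 8430*(15/13) = 126450/13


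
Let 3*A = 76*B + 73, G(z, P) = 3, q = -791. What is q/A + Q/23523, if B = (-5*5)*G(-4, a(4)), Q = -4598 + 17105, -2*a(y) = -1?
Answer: 42065656/44121307 ≈ 0.95341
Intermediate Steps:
a(y) = 1/2 (a(y) = -1/2*(-1) = 1/2)
Q = 12507
B = -75 (B = -5*5*3 = -25*3 = -75)
A = -5627/3 (A = (76*(-75) + 73)/3 = (-5700 + 73)/3 = (1/3)*(-5627) = -5627/3 ≈ -1875.7)
q/A + Q/23523 = -791/(-5627/3) + 12507/23523 = -791*(-3/5627) + 12507*(1/23523) = 2373/5627 + 4169/7841 = 42065656/44121307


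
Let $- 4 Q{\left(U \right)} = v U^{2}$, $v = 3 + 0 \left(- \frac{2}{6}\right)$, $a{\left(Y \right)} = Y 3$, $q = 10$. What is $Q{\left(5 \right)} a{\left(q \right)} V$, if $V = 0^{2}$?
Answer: $0$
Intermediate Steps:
$a{\left(Y \right)} = 3 Y$
$v = 3$ ($v = 3 + 0 \left(\left(-2\right) \frac{1}{6}\right) = 3 + 0 \left(- \frac{1}{3}\right) = 3 + 0 = 3$)
$V = 0$
$Q{\left(U \right)} = - \frac{3 U^{2}}{4}$
$Q{\left(5 \right)} a{\left(q \right)} V = - \frac{3 \cdot 5^{2}}{4} \cdot 3 \cdot 10 \cdot 0 = \left(- \frac{3}{4}\right) 25 \cdot 30 \cdot 0 = \left(- \frac{75}{4}\right) 30 \cdot 0 = \left(- \frac{1125}{2}\right) 0 = 0$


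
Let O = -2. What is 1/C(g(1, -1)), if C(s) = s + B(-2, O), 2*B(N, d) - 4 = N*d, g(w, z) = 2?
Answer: 1/6 ≈ 0.16667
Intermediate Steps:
B(N, d) = 2 + N*d/2 (B(N, d) = 2 + (N*d)/2 = 2 + N*d/2)
C(s) = 4 + s (C(s) = s + (2 + (1/2)*(-2)*(-2)) = s + (2 + 2) = s + 4 = 4 + s)
1/C(g(1, -1)) = 1/(4 + 2) = 1/6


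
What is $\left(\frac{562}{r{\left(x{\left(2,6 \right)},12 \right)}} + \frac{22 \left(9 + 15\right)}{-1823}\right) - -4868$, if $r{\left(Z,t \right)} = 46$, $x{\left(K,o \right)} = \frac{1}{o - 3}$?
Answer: $\frac{204610491}{41929} \approx 4879.9$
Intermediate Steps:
$x{\left(K,o \right)} = \frac{1}{-3 + o}$
$\left(\frac{562}{r{\left(x{\left(2,6 \right)},12 \right)}} + \frac{22 \left(9 + 15\right)}{-1823}\right) - -4868 = \left(\frac{562}{46} + \frac{22 \left(9 + 15\right)}{-1823}\right) - -4868 = \left(562 \cdot \frac{1}{46} + 22 \cdot 24 \left(- \frac{1}{1823}\right)\right) + 4868 = \left(\frac{281}{23} + 528 \left(- \frac{1}{1823}\right)\right) + 4868 = \left(\frac{281}{23} - \frac{528}{1823}\right) + 4868 = \frac{500119}{41929} + 4868 = \frac{204610491}{41929}$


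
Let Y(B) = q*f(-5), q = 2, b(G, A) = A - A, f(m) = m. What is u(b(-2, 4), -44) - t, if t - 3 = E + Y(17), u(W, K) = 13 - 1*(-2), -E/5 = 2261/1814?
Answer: 51213/1814 ≈ 28.232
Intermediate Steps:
E = -11305/1814 ≈ -6.2321
b(G, A) = 0
u(W, K) = 15 (u(W, K) = 13 + 2 = 15)
Y(B) = -10 (Y(B) = 2*(-5) = -10)
t = -24003/1814 (t = 3 + (-11305/1814 - 10) = 3 - 29445/1814 = -24003/1814 ≈ -13.232)
u(b(-2, 4), -44) - t = 15 - 1*(-24003/1814) = 15 + 24003/1814 = 51213/1814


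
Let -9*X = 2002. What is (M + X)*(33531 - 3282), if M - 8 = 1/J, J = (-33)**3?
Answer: -25901516251/3993 ≈ -6.4867e+6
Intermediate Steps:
X = -2002/9 (X = -1/9*2002 = -2002/9 ≈ -222.44)
J = -35937
M = 287495/35937 (M = 8 + 1/(-35937) = 8 - 1/35937 = 287495/35937 ≈ 8.0000)
(M + X)*(33531 - 3282) = (287495/35937 - 2002/9)*(33531 - 3282) = -7706491/35937*30249 = -25901516251/3993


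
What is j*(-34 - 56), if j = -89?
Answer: 8010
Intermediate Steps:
j*(-34 - 56) = -89*(-34 - 56) = -89*(-90) = 8010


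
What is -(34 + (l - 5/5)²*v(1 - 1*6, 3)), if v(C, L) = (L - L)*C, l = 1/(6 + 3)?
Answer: -34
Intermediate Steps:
l = ⅑ (l = 1/9 = ⅑ ≈ 0.11111)
v(C, L) = 0 (v(C, L) = 0*C = 0)
-(34 + (l - 5/5)²*v(1 - 1*6, 3)) = -(34 + (⅑ - 5/5)²*0) = -(34 + (⅑ - 5*⅕)²*0) = -(34 + (⅑ - 1)²*0) = -(34 + (-8/9)²*0) = -(34 + (64/81)*0) = -(34 + 0) = -1*34 = -34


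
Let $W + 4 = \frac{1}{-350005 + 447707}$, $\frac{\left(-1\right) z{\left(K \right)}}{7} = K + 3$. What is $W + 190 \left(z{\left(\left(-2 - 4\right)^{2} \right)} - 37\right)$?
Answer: $- \frac{5755038607}{97702} \approx -58904.0$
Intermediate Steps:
$z{\left(K \right)} = -21 - 7 K$ ($z{\left(K \right)} = - 7 \left(K + 3\right) = - 7 \left(3 + K\right) = -21 - 7 K$)
$W = - \frac{390807}{97702}$ ($W = -4 + \frac{1}{-350005 + 447707} = -4 + \frac{1}{97702} = - \frac{390807}{97702} \approx -4.0$)
$W + 190 \left(z{\left(\left(-2 - 4\right)^{2} \right)} - 37\right) = - \frac{390807}{97702} + 190 \left(\left(-21 - 7 \left(-2 - 4\right)^{2}\right) - 37\right) = - \frac{390807}{97702} + 190 \left(\left(-21 - 7 \left(-6\right)^{2}\right) - 37\right) = - \frac{390807}{97702} + 190 \left(\left(-21 - 252\right) - 37\right) = - \frac{390807}{97702} + 190 \left(-273 - 37\right) = - \frac{390807}{97702} + 190 \left(-310\right) = - \frac{390807}{97702} - 58900 = - \frac{5755038607}{97702}$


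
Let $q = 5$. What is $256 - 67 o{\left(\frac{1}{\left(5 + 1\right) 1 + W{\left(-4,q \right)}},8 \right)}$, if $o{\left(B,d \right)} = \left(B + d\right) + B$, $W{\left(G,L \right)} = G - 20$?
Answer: $- \frac{2453}{9} \approx -272.56$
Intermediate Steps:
$W{\left(G,L \right)} = -20 + G$ ($W{\left(G,L \right)} = G - 20 = -20 + G$)
$o{\left(B,d \right)} = d + 2 B$
$256 - 67 o{\left(\frac{1}{\left(5 + 1\right) 1 + W{\left(-4,q \right)}},8 \right)} = 256 - 67 \left(8 + \frac{2}{\left(5 + 1\right) 1 - 24}\right) = 256 - 67 \left(8 + \frac{2}{6 \cdot 1 - 24}\right) = 256 - 67 \left(8 + \frac{2}{6 - 24}\right) = 256 - 67 \left(8 + \frac{2}{-18}\right) = 256 - 67 \left(8 + 2 \left(- \frac{1}{18}\right)\right) = 256 - 67 \left(8 - \frac{1}{9}\right) = 256 - \frac{4757}{9} = - \frac{2453}{9}$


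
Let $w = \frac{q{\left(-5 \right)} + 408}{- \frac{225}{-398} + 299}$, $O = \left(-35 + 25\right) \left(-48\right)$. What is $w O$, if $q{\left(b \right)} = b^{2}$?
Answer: $\frac{82720320}{119227} \approx 693.81$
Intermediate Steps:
$O = 480$ ($O = \left(-10\right) \left(-48\right) = 480$)
$w = \frac{172334}{119227}$ ($w = \frac{\left(-5\right)^{2} + 408}{- \frac{225}{-398} + 299} = \frac{25 + 408}{\left(-225\right) \left(- \frac{1}{398}\right) + 299} = \frac{433}{\frac{225}{398} + 299} = \frac{433}{\frac{119227}{398}} = 433 \cdot \frac{398}{119227} = \frac{172334}{119227} \approx 1.4454$)
$w O = \frac{172334}{119227} \cdot 480 = \frac{82720320}{119227}$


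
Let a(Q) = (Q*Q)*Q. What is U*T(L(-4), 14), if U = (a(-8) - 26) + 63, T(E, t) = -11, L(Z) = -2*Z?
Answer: 5225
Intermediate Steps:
a(Q) = Q³ (a(Q) = Q²*Q = Q³)
U = -475 (U = ((-8)³ - 26) + 63 = (-512 - 26) + 63 = -538 + 63 = -475)
U*T(L(-4), 14) = -475*(-11) = 5225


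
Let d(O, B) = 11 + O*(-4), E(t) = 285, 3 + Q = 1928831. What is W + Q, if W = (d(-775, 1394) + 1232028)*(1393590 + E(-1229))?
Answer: 1721631302453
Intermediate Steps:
Q = 1928828 (Q = -3 + 1928831 = 1928828)
d(O, B) = 11 - 4*O
W = 1721629373625 (W = ((11 - 4*(-775)) + 1232028)*(1393590 + 285) = ((11 + 3100) + 1232028)*1393875 = (3111 + 1232028)*1393875 = 1235139*1393875 = 1721629373625)
W + Q = 1721629373625 + 1928828 = 1721631302453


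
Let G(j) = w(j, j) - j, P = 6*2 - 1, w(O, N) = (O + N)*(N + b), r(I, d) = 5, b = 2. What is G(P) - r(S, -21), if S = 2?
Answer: 270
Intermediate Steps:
w(O, N) = (2 + N)*(N + O) (w(O, N) = (O + N)*(N + 2) = (N + O)*(2 + N) = (2 + N)*(N + O))
P = 11 (P = 12 - 1 = 11)
G(j) = 2*j² + 3*j (G(j) = (j² + 2*j + 2*j + j*j) - j = (j² + 2*j + 2*j + j²) - j = (2*j² + 4*j) - j = 2*j² + 3*j)
G(P) - r(S, -21) = 11*(3 + 2*11) - 1*5 = 11*(3 + 22) - 5 = 11*25 - 5 = 275 - 5 = 270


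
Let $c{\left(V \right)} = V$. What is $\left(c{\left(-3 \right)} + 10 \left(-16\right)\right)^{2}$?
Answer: $26569$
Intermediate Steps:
$\left(c{\left(-3 \right)} + 10 \left(-16\right)\right)^{2} = \left(-3 + 10 \left(-16\right)\right)^{2} = \left(-3 - 160\right)^{2} = \left(-163\right)^{2} = 26569$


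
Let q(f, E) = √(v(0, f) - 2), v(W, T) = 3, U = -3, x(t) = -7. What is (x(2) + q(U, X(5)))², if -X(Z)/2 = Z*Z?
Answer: 36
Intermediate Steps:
X(Z) = -2*Z² (X(Z) = -2*Z*Z = -2*Z²)
q(f, E) = 1 (q(f, E) = √(3 - 2) = √1 = 1)
(x(2) + q(U, X(5)))² = (-7 + 1)² = (-6)² = 36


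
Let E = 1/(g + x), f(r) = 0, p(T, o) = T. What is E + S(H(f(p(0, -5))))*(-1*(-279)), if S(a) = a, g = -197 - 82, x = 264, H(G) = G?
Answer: -1/15 ≈ -0.066667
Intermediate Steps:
g = -279
E = -1/15 (E = 1/(-279 + 264) = 1/(-15) = -1/15 ≈ -0.066667)
E + S(H(f(p(0, -5))))*(-1*(-279)) = -1/15 + 0*(-1*(-279)) = -1/15 + 0*279 = -1/15 + 0 = -1/15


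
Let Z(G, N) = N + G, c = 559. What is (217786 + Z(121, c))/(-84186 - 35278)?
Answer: -109233/59732 ≈ -1.8287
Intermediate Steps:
Z(G, N) = G + N
(217786 + Z(121, c))/(-84186 - 35278) = (217786 + (121 + 559))/(-84186 - 35278) = (217786 + 680)/(-119464) = 218466*(-1/119464) = -109233/59732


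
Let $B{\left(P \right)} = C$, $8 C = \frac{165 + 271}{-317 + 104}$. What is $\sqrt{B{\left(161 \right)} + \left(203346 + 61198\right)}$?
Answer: $\frac{\sqrt{48008340510}}{426} \approx 514.34$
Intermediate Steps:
$C = - \frac{109}{426}$ ($C = \frac{\left(165 + 271\right) \frac{1}{-317 + 104}}{8} = \frac{436 \frac{1}{-213}}{8} = \frac{436 \left(- \frac{1}{213}\right)}{8} = \frac{1}{8} \left(- \frac{436}{213}\right) = - \frac{109}{426} \approx -0.25587$)
$B{\left(P \right)} = - \frac{109}{426}$
$\sqrt{B{\left(161 \right)} + \left(203346 + 61198\right)} = \sqrt{- \frac{109}{426} + \left(203346 + 61198\right)} = \sqrt{- \frac{109}{426} + 264544} = \sqrt{\frac{112695635}{426}} = \frac{\sqrt{48008340510}}{426}$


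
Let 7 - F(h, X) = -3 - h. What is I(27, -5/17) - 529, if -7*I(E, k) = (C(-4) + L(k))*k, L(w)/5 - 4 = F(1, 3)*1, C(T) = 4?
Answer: -62556/119 ≈ -525.68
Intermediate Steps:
F(h, X) = 10 + h (F(h, X) = 7 - (-3 - h) = 7 + (3 + h) = 10 + h)
L(w) = 75 (L(w) = 20 + 5*((10 + 1)*1) = 20 + 5*(11*1) = 20 + 5*11 = 20 + 55 = 75)
I(E, k) = -79*k/7 (I(E, k) = -(4 + 75)*k/7 = -79*k/7)
I(27, -5/17) - 529 = -(-395)/(7*17) - 529 = -79/7*(-5/17) - 529 = 395/119 - 529 = -62556/119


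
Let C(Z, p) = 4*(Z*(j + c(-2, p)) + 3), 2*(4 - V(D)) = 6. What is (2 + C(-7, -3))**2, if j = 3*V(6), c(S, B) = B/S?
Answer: 12544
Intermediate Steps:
V(D) = 1 (V(D) = 4 - 1/2*6 = 4 - 3 = 1)
j = 3 (j = 3*1 = 3)
C(Z, p) = 12 + 4*Z*(3 - p/2) (C(Z, p) = 4*(Z*(3 + p/(-2)) + 3) = 4*(Z*(3 + p*(-1/2)) + 3) = 4*(Z*(3 - p/2) + 3) = 4*(3 + Z*(3 - p/2)) = 12 + 4*Z*(3 - p/2))
(2 + C(-7, -3))**2 = (2 + (12 + 12*(-7) - 2*(-7)*(-3)))**2 = (2 + (12 - 84 - 42))**2 = (2 - 114)**2 = (-112)**2 = 12544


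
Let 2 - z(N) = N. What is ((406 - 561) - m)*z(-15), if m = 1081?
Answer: -21012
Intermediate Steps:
z(N) = 2 - N
((406 - 561) - m)*z(-15) = ((406 - 561) - 1*1081)*(2 - 1*(-15)) = (-155 - 1081)*(2 + 15) = -1236*17 = -21012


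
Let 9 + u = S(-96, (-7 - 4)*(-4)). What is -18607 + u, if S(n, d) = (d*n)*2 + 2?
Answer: -27062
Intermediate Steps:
S(n, d) = 2 + 2*d*n (S(n, d) = 2*d*n + 2 = 2 + 2*d*n)
u = -8455 (u = -9 + (2 + 2*((-7 - 4)*(-4))*(-96)) = -9 + (2 + 2*(-11*(-4))*(-96)) = -9 + (2 + 2*44*(-96)) = -9 + (2 - 8448) = -9 - 8446 = -8455)
-18607 + u = -18607 - 8455 = -27062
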